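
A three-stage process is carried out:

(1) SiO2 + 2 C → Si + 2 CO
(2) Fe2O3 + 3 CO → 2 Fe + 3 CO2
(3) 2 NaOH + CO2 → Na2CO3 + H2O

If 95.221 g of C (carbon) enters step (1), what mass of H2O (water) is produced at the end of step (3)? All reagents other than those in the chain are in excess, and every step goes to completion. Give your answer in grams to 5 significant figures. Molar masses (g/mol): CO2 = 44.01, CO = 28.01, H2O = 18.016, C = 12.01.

142.84 g

n(C) = 95.221 / 12.01 = 7.92848 mol.
Reaction (1): C→CO ratio 2:2 ⇒ n(CO) = 7.92848 mol.
Reaction (2): CO→CO2 ratio 3:3 ⇒ n(CO2) = 7.92848 mol.
Reaction (3): CO2→H2O ratio 1:1 ⇒ n(H2O) = 7.92848 mol.
Mass of H2O = 7.92848 × 18.016 = 142.839 g.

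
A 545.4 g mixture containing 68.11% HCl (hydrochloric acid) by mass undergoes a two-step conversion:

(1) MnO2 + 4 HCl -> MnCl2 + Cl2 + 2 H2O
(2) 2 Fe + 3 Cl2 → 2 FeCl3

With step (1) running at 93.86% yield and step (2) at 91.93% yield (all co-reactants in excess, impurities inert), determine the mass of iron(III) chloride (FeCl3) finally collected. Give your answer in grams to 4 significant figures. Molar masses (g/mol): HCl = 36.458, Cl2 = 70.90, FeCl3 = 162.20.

Pure HCl = 545.4 × 0.6811 = 371.47 g.
n(HCl) = 371.47 / 36.458 = 10.189 mol.
Step 1 (HCl:Cl2 = 4:1): theoretical n(Cl2) = 2.5473 mol; at 93.86% yield, n(Cl2) = 2.3909 mol.
Step 2 (Cl2:FeCl3 = 3:2): theoretical n(FeCl3) = 1.5939 mol, so theoretical mass = 1.5939 × 162.20 = 258.53 g.
At 91.93% yield, actual mass of FeCl3 = 258.53 × 0.9193 = 237.67 g.

237.7 g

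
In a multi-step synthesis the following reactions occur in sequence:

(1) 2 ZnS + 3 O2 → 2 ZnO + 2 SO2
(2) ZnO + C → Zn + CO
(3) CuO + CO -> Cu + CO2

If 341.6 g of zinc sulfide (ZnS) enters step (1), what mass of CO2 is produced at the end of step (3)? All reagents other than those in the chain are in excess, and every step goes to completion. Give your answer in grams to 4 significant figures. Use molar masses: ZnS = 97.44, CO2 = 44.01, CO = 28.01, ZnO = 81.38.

n(ZnS) = 341.6 / 97.44 = 3.5057 mol.
Reaction (1): ZnS→ZnO ratio 2:2 ⇒ n(ZnO) = 3.5057 mol.
Reaction (2): ZnO→CO ratio 1:1 ⇒ n(CO) = 3.5057 mol.
Reaction (3): CO→CO2 ratio 1:1 ⇒ n(CO2) = 3.5057 mol.
Mass of CO2 = 3.5057 × 44.01 = 154.29 g.

154.3 g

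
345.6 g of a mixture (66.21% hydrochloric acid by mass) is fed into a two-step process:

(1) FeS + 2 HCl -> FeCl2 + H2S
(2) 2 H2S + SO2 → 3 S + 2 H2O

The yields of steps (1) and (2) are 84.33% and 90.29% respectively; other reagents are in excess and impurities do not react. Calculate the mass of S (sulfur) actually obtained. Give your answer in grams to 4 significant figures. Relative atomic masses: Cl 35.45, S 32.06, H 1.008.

Pure HCl = 345.6 × 0.6621 = 228.82 g.
M(HCl) = 1.008 + 35.45 = 36.458 g/mol.
M(S) = 32.06 g/mol.
n(HCl) = 228.82 / 36.458 = 6.2763 mol.
Step 1 (HCl:H2S = 2:1): theoretical n(H2S) = 3.1382 mol; at 84.33% yield, n(H2S) = 2.6464 mol.
Step 2 (H2S:S = 2:3): theoretical n(S) = 3.9696 mol, so theoretical mass = 3.9696 × 32.06 = 127.27 g.
At 90.29% yield, actual mass of S = 127.27 × 0.9029 = 114.91 g.

114.9 g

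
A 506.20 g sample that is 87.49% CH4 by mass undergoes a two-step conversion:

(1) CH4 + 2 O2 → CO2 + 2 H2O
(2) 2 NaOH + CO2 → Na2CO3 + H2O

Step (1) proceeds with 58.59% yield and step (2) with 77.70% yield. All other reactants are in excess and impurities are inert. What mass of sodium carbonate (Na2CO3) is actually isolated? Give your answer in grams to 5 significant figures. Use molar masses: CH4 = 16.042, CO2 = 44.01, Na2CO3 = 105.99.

1332.1 g

Pure CH4 = 506.20 × 0.8749 = 442.874 g.
n(CH4) = 442.874 / 16.042 = 27.6072 mol.
Step 1 (CH4:CO2 = 1:1): theoretical n(CO2) = 27.6072 mol; at 58.59% yield, n(CO2) = 16.1750 mol.
Step 2 (CO2:Na2CO3 = 1:1): theoretical n(Na2CO3) = 16.1750 mol, so theoretical mass = 16.1750 × 105.99 = 1714.39 g.
At 77.70% yield, actual mass of Na2CO3 = 1714.39 × 0.7770 = 1332.08 g.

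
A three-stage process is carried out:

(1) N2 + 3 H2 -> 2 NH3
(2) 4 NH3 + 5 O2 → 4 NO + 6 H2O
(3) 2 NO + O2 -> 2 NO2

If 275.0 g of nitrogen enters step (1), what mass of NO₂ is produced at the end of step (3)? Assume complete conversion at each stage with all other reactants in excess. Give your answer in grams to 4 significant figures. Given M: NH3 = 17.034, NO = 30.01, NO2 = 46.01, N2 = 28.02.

903.1 g

n(N2) = 275.0 / 28.02 = 9.8144 mol.
Reaction (1): N2→NH3 ratio 1:2 ⇒ n(NH3) = 19.629 mol.
Reaction (2): NH3→NO ratio 4:4 ⇒ n(NO) = 19.629 mol.
Reaction (3): NO→NO2 ratio 2:2 ⇒ n(NO2) = 19.629 mol.
Mass of NO2 = 19.629 × 46.01 = 903.12 g.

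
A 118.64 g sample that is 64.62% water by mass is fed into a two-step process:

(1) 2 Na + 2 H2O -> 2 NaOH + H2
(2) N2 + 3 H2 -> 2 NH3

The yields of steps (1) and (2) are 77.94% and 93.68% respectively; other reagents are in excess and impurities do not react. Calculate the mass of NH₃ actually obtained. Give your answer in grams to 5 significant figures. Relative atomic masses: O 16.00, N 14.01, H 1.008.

Pure H2O = 118.64 × 0.6462 = 76.6652 g.
M(H2O) = 2(1.008) + 16.00 = 18.016 g/mol.
M(NH3) = 14.01 + 3(1.008) = 17.034 g/mol.
n(H2O) = 76.6652 / 18.016 = 4.25539 mol.
Step 1 (H2O:H2 = 2:1): theoretical n(H2) = 2.12770 mol; at 77.94% yield, n(H2) = 1.65833 mol.
Step 2 (H2:NH3 = 3:2): theoretical n(NH3) = 1.10555 mol, so theoretical mass = 1.10555 × 17.034 = 18.8320 g.
At 93.68% yield, actual mass of NH3 = 18.8320 × 0.9368 = 17.6418 g.

17.642 g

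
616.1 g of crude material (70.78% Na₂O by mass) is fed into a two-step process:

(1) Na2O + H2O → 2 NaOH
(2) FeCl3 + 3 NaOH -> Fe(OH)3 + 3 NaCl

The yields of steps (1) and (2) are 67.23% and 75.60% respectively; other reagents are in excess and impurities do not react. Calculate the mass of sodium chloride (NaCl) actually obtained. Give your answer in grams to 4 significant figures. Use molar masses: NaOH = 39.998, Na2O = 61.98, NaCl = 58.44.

Pure Na2O = 616.1 × 0.7078 = 436.08 g.
n(Na2O) = 436.08 / 61.98 = 7.0357 mol.
Step 1 (Na2O:NaOH = 1:2): theoretical n(NaOH) = 14.071 mol; at 67.23% yield, n(NaOH) = 9.4603 mol.
Step 2 (NaOH:NaCl = 3:3): theoretical n(NaCl) = 9.4603 mol, so theoretical mass = 9.4603 × 58.44 = 552.86 g.
At 75.60% yield, actual mass of NaCl = 552.86 × 0.7560 = 417.96 g.

418.0 g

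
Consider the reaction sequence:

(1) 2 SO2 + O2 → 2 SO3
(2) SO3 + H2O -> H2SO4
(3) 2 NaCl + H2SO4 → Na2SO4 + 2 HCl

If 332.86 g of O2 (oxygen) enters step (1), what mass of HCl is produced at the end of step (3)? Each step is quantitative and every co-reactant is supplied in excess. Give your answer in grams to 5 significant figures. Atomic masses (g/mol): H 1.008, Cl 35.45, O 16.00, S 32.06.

M(O2) = 2(16.00) = 32.00 g/mol.
M(HCl) = 1.008 + 35.45 = 36.458 g/mol.
n(O2) = 332.86 / 32.00 = 10.4019 mol.
Reaction (1): O2→SO3 ratio 1:2 ⇒ n(SO3) = 20.8038 mol.
Reaction (2): SO3→H2SO4 ratio 1:1 ⇒ n(H2SO4) = 20.8038 mol.
Reaction (3): H2SO4→HCl ratio 1:2 ⇒ n(HCl) = 41.6075 mol.
Mass of HCl = 41.6075 × 36.458 = 1516.93 g.

1516.9 g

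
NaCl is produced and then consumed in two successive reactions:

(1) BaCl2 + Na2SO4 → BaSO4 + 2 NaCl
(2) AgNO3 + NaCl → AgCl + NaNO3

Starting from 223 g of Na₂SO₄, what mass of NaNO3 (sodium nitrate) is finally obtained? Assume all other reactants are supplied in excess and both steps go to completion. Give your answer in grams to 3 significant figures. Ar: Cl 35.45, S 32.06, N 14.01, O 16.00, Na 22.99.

267 g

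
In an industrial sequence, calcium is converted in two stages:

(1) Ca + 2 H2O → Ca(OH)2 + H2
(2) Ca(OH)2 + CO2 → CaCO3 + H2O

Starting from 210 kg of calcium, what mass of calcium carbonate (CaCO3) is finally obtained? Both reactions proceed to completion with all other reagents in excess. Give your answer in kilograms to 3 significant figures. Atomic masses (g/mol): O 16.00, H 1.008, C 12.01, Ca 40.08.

M(Ca) = 40.08 g/mol.
M(CaCO3) = 40.08 + 12.01 + 3(16.00) = 100.09 g/mol.
210 kg = 210000 g.
n(Ca) = 210000 / 40.08 = 5240 mol.
Step 1 gives a 1:1 ratio of Ca to Ca(OH)2, so n(Ca(OH)2) = 5240 mol.
In step 2 the Ca(OH)2:CaCO3 ratio is 1:1, so n(CaCO3) = 5240 mol.
Mass of CaCO3 = 5240 × 100.09 = 524400 g = 524 kg.

524 kg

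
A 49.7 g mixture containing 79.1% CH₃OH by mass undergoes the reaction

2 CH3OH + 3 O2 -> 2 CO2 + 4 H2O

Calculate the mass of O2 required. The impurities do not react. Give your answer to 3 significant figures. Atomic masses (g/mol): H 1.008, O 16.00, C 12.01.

58.9 g

Mass of pure CH3OH = 49.7 g × 0.791 = 39.31 g.
M(CH3OH) = 12.01 + 4(1.008) + 16.00 = 32.042 g/mol.
M(O2) = 2(16.00) = 32.00 g/mol.
n(CH3OH) = 39.31 g / 32.042 g/mol = 1.227 mol.
From the equation the CH3OH:O2 mole ratio is 2:3, so n(O2) = 1.227 × 3/2 = 1.840 mol.
Mass of O2 = 1.840 mol × 32.00 g/mol = 58.89 g.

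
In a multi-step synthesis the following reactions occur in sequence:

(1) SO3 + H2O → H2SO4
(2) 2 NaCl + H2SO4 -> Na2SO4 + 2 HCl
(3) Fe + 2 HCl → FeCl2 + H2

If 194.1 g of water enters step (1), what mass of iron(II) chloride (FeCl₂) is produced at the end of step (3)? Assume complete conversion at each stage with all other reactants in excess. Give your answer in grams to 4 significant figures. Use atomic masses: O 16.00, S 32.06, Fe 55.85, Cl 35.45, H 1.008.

1366 g

M(H2O) = 2(1.008) + 16.00 = 18.016 g/mol.
M(FeCl2) = 55.85 + 2(35.45) = 126.75 g/mol.
n(H2O) = 194.1 / 18.016 = 10.774 mol.
Reaction (1): H2O→H2SO4 ratio 1:1 ⇒ n(H2SO4) = 10.774 mol.
Reaction (2): H2SO4→HCl ratio 1:2 ⇒ n(HCl) = 21.548 mol.
Reaction (3): HCl→FeCl2 ratio 2:1 ⇒ n(FeCl2) = 10.774 mol.
Mass of FeCl2 = 10.774 × 126.75 = 1365.6 g.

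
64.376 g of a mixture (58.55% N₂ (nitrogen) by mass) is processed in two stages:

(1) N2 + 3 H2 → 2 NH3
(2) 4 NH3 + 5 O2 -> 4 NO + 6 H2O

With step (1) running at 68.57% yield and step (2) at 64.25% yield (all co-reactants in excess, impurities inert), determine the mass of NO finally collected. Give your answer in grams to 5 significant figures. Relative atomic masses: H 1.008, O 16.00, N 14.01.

Pure N2 = 64.376 × 0.5855 = 37.6921 g.
M(N2) = 2(14.01) = 28.02 g/mol.
M(NO) = 14.01 + 16.00 = 30.01 g/mol.
n(N2) = 37.6921 / 28.02 = 1.34519 mol.
Step 1 (N2:NH3 = 1:2): theoretical n(NH3) = 2.69037 mol; at 68.57% yield, n(NH3) = 1.84479 mol.
Step 2 (NH3:NO = 4:4): theoretical n(NO) = 1.84479 mol, so theoretical mass = 1.84479 × 30.01 = 55.3621 g.
At 64.25% yield, actual mass of NO = 55.3621 × 0.6425 = 35.5702 g.

35.570 g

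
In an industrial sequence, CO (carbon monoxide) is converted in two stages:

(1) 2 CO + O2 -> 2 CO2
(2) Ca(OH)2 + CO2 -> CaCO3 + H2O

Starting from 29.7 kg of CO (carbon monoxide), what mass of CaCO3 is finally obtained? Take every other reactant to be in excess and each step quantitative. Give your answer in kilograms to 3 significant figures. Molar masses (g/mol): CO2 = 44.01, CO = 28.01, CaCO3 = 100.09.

106 kg

29.7 kg = 29700 g.
n(CO) = 29700 / 28.01 = 1060 mol.
Step 1 gives a 2:2 ratio of CO to CO2, so n(CO2) = 1060 mol.
In step 2 the CO2:CaCO3 ratio is 1:1, so n(CaCO3) = 1060 mol.
Mass of CaCO3 = 1060 × 100.09 = 106100 g = 106 kg.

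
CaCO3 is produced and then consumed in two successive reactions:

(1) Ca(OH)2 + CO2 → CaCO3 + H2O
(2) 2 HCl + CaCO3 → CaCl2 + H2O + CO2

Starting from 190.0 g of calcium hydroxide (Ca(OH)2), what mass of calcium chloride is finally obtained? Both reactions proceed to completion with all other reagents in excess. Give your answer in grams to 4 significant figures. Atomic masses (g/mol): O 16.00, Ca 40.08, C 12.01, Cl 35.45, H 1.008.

284.6 g

M(Ca(OH)2) = 40.08 + 2(16.00) + 2(1.008) = 74.096 g/mol.
M(CaCl2) = 40.08 + 2(35.45) = 110.98 g/mol.
n(Ca(OH)2) = 190.00 / 74.096 = 2.5642 mol.
Step 1 gives a 1:1 ratio of Ca(OH)2 to CaCO3, so n(CaCO3) = 2.5642 mol.
In step 2 the CaCO3:CaCl2 ratio is 1:1, so n(CaCl2) = 2.5642 mol.
Mass of CaCl2 = 2.5642 × 110.98 = 284.58 g.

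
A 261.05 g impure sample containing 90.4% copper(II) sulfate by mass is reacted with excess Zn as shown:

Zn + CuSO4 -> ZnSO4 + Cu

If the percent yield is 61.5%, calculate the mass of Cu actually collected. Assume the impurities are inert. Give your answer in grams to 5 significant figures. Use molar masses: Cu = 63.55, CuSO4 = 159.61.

Pure CuSO4 available = 261.05 g × 0.904 = 235.989 g.
n(CuSO4) = 235.989 g / 159.61 g/mol = 1.47854 mol.
From the equation the CuSO4:Cu mole ratio is 1:1, so n(Cu) = 1.47854 × 1/1 = 1.47854 mol.
Mass of Cu = 1.47854 mol × 63.55 g/mol = 93.9610 g.
Actual mass collected = 93.9610 g × 0.615 = 57.7860 g.

57.786 g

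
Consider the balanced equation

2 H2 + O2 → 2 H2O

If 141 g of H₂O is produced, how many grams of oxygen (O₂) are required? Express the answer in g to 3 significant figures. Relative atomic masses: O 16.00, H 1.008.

125 g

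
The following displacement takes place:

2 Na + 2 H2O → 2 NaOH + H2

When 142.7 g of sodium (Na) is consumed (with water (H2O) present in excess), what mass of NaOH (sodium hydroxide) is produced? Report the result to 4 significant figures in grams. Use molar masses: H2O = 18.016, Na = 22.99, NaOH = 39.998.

n(Na) = 142.70 g / 22.99 g/mol = 6.2070 mol.
From the equation the Na:NaOH mole ratio is 2:2, so n(NaOH) = 6.2070 × 2/2 = 6.2070 mol.
Mass of NaOH = 6.2070 mol × 39.998 g/mol = 248.27 g.

248.3 g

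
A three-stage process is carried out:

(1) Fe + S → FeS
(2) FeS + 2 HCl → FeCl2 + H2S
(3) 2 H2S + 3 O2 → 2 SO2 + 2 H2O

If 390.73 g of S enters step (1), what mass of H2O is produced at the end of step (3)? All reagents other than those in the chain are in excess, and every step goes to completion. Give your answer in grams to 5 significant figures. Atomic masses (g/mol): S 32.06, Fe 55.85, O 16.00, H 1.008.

M(S) = 32.06 g/mol.
M(H2O) = 2(1.008) + 16.00 = 18.016 g/mol.
n(S) = 390.73 / 32.06 = 12.1875 mol.
Reaction (1): S→FeS ratio 1:1 ⇒ n(FeS) = 12.1875 mol.
Reaction (2): FeS→H2S ratio 1:1 ⇒ n(H2S) = 12.1875 mol.
Reaction (3): H2S→H2O ratio 2:2 ⇒ n(H2O) = 12.1875 mol.
Mass of H2O = 12.1875 × 18.016 = 219.569 g.

219.57 g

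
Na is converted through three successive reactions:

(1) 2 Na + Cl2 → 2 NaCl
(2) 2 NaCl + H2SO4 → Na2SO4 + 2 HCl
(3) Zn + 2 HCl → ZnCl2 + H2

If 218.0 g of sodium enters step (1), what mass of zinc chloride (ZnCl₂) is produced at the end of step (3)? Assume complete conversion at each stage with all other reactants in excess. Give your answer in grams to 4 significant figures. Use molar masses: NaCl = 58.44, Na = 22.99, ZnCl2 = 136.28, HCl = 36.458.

n(Na) = 218.0 / 22.99 = 9.4824 mol.
Reaction (1): Na→NaCl ratio 2:2 ⇒ n(NaCl) = 9.4824 mol.
Reaction (2): NaCl→HCl ratio 2:2 ⇒ n(HCl) = 9.4824 mol.
Reaction (3): HCl→ZnCl2 ratio 2:1 ⇒ n(ZnCl2) = 4.7412 mol.
Mass of ZnCl2 = 4.7412 × 136.28 = 646.13 g.

646.1 g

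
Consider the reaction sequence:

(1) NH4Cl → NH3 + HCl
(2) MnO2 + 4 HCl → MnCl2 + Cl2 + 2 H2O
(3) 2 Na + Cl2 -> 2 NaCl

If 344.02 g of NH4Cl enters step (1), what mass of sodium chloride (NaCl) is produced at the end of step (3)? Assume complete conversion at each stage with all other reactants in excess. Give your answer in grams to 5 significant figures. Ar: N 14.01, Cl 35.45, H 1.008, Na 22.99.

187.92 g

M(NH4Cl) = 14.01 + 4(1.008) + 35.45 = 53.492 g/mol.
M(NaCl) = 22.99 + 35.45 = 58.44 g/mol.
n(NH4Cl) = 344.02 / 53.492 = 6.43124 mol.
Reaction (1): NH4Cl→HCl ratio 1:1 ⇒ n(HCl) = 6.43124 mol.
Reaction (2): HCl→Cl2 ratio 4:1 ⇒ n(Cl2) = 1.60781 mol.
Reaction (3): Cl2→NaCl ratio 1:2 ⇒ n(NaCl) = 3.21562 mol.
Mass of NaCl = 3.21562 × 58.44 = 187.921 g.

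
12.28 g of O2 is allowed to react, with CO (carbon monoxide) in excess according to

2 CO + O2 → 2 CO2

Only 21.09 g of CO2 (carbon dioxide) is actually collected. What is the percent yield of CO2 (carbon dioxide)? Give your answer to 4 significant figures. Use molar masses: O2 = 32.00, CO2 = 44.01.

62.44 %

n(O2) = 12.280 g / 32.00 g/mol = 0.38375 mol.
From the equation the O2:CO2 mole ratio is 1:2, so n(CO2) = 0.38375 × 2/1 = 0.76750 mol.
Mass of CO2 = 0.76750 mol × 44.01 g/mol = 33.778 g.
This is the theoretical yield. Percent yield = 21.09 g / 33.778 g × 100% = 62.438%.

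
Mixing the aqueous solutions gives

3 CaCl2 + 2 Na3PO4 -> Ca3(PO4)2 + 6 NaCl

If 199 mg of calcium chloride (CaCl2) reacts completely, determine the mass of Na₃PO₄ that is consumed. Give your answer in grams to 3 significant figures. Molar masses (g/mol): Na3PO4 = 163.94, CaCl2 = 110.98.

Convert: 199 mg = 0.1990 g.
n(CaCl2) = 0.1990 g / 110.98 g/mol = 0.001793 mol.
From the equation the CaCl2:Na3PO4 mole ratio is 3:2, so n(Na3PO4) = 0.001793 × 2/3 = 0.001195 mol.
Mass of Na3PO4 = 0.001195 mol × 163.94 g/mol = 0.1960 g.

0.196 g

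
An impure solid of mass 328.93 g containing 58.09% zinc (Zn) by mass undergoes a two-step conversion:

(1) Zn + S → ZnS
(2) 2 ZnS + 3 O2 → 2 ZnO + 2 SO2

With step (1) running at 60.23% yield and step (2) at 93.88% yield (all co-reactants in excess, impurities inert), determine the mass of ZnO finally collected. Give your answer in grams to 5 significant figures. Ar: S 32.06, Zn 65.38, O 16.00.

134.48 g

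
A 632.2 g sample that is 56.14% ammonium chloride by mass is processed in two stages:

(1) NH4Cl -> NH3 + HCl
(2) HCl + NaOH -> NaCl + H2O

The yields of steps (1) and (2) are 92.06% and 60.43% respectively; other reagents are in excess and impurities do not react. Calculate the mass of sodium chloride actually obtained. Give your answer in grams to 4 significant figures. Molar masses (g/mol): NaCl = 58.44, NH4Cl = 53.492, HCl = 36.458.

Pure NH4Cl = 632.2 × 0.5614 = 354.92 g.
n(NH4Cl) = 354.92 / 53.492 = 6.6350 mol.
Step 1 (NH4Cl:HCl = 1:1): theoretical n(HCl) = 6.6350 mol; at 92.06% yield, n(HCl) = 6.1081 mol.
Step 2 (HCl:NaCl = 1:1): theoretical n(NaCl) = 6.1081 mol, so theoretical mass = 6.1081 × 58.44 = 356.96 g.
At 60.43% yield, actual mass of NaCl = 356.96 × 0.6043 = 215.71 g.

215.7 g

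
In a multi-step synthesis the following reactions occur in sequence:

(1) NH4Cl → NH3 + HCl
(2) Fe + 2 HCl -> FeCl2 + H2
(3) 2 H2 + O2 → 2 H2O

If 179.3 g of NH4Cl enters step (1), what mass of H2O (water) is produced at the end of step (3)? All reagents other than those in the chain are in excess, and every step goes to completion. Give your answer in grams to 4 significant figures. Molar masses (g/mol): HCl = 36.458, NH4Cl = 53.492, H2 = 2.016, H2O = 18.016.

n(NH4Cl) = 179.3 / 53.492 = 3.3519 mol.
Reaction (1): NH4Cl→HCl ratio 1:1 ⇒ n(HCl) = 3.3519 mol.
Reaction (2): HCl→H2 ratio 2:1 ⇒ n(H2) = 1.6760 mol.
Reaction (3): H2→H2O ratio 2:2 ⇒ n(H2O) = 1.6760 mol.
Mass of H2O = 1.6760 × 18.016 = 30.194 g.

30.19 g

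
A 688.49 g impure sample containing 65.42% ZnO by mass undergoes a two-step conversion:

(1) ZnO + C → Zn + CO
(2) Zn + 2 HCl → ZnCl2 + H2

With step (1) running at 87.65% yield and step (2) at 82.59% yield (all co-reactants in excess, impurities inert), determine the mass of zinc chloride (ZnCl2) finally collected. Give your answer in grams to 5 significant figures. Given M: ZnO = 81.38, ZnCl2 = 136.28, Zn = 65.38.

546.01 g

Pure ZnO = 688.49 × 0.6542 = 450.410 g.
n(ZnO) = 450.410 / 81.38 = 5.53465 mol.
Step 1 (ZnO:Zn = 1:1): theoretical n(Zn) = 5.53465 mol; at 87.65% yield, n(Zn) = 4.85112 mol.
Step 2 (Zn:ZnCl2 = 1:1): theoretical n(ZnCl2) = 4.85112 mol, so theoretical mass = 4.85112 × 136.28 = 661.111 g.
At 82.59% yield, actual mass of ZnCl2 = 661.111 × 0.8259 = 546.012 g.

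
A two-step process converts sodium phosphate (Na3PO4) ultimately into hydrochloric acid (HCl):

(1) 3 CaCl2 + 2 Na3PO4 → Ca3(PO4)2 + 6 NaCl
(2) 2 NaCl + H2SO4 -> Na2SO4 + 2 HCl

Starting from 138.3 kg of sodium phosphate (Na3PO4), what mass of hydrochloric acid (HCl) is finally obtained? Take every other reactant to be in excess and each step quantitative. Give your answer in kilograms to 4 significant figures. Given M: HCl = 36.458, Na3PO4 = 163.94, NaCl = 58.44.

92.27 kg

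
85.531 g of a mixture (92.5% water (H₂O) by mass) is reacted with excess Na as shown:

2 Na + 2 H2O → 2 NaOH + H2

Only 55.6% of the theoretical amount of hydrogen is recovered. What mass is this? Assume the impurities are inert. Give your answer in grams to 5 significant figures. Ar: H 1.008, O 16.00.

2.4612 g

Pure H2O available = 85.531 g × 0.925 = 79.1162 g.
M(H2O) = 2(1.008) + 16.00 = 18.016 g/mol.
M(H2) = 2(1.008) = 2.016 g/mol.
n(H2O) = 79.1162 g / 18.016 g/mol = 4.39144 mol.
From the equation the H2O:H2 mole ratio is 2:1, so n(H2) = 4.39144 × 1/2 = 2.19572 mol.
Mass of H2 = 2.19572 mol × 2.016 g/mol = 4.42657 g.
Actual mass collected = 4.42657 g × 0.556 = 2.46117 g.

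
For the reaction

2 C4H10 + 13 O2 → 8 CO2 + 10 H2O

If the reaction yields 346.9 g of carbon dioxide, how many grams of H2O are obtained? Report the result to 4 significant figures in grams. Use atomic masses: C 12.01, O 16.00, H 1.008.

M(CO2) = 12.01 + 2(16.00) = 44.01 g/mol.
M(H2O) = 2(1.008) + 16.00 = 18.016 g/mol.
n(CO2) = 346.90 g / 44.01 g/mol = 7.8823 mol.
From the equation the CO2:H2O mole ratio is 8:10, so n(H2O) = 7.8823 × 10/8 = 9.8529 mol.
Mass of H2O = 9.8529 mol × 18.016 g/mol = 177.51 g.

177.5 g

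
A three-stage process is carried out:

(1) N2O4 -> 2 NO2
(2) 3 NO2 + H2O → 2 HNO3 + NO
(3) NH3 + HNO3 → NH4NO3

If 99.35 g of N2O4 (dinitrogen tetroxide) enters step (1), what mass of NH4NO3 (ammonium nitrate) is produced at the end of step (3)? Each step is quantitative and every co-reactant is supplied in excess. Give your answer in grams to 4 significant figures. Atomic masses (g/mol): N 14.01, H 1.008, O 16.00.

115.2 g

M(N2O4) = 2(14.01) + 4(16.00) = 92.02 g/mol.
M(NH4NO3) = 2(14.01) + 4(1.008) + 3(16.00) = 80.052 g/mol.
n(N2O4) = 99.35 / 92.02 = 1.0797 mol.
Reaction (1): N2O4→NO2 ratio 1:2 ⇒ n(NO2) = 2.1593 mol.
Reaction (2): NO2→HNO3 ratio 3:2 ⇒ n(HNO3) = 1.4395 mol.
Reaction (3): HNO3→NH4NO3 ratio 1:1 ⇒ n(NH4NO3) = 1.4395 mol.
Mass of NH4NO3 = 1.4395 × 80.052 = 115.24 g.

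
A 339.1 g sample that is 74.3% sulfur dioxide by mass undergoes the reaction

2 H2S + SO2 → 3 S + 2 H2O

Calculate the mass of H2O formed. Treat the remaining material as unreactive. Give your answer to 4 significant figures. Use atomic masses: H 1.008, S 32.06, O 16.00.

141.7 g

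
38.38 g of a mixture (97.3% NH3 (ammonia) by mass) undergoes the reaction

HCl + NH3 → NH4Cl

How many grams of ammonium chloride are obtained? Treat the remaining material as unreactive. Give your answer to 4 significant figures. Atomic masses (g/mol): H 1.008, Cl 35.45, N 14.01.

117.3 g

Mass of pure NH3 = 38.38 g × 0.973 = 37.344 g.
M(NH3) = 14.01 + 3(1.008) = 17.034 g/mol.
M(NH4Cl) = 14.01 + 4(1.008) + 35.45 = 53.492 g/mol.
n(NH3) = 37.344 g / 17.034 g/mol = 2.1923 mol.
From the equation the NH3:NH4Cl mole ratio is 1:1, so n(NH4Cl) = 2.1923 × 1/1 = 2.1923 mol.
Mass of NH4Cl = 2.1923 mol × 53.492 g/mol = 117.27 g.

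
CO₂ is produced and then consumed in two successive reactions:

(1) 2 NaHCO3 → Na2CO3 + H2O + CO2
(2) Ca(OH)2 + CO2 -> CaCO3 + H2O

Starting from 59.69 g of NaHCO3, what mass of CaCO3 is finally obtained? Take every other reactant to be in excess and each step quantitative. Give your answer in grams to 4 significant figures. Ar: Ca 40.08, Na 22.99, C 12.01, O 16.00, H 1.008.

M(NaHCO3) = 22.99 + 1.008 + 12.01 + 3(16.00) = 84.008 g/mol.
M(CaCO3) = 40.08 + 12.01 + 3(16.00) = 100.09 g/mol.
n(NaHCO3) = 59.690 / 84.008 = 0.71053 mol.
Step 1 gives a 2:1 ratio of NaHCO3 to CO2, so n(CO2) = 0.35526 mol.
In step 2 the CO2:CaCO3 ratio is 1:1, so n(CaCO3) = 0.35526 mol.
Mass of CaCO3 = 0.35526 × 100.09 = 35.558 g.

35.56 g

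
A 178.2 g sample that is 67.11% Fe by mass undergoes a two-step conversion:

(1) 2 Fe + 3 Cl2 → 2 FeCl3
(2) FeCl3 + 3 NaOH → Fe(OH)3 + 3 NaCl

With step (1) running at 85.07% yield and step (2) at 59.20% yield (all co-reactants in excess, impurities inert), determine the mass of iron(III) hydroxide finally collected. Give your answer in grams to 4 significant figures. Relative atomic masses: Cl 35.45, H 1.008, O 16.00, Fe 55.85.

Pure Fe = 178.2 × 0.6711 = 119.59 g.
M(Fe) = 55.85 g/mol.
M(Fe(OH)3) = 55.85 + 3(16.00) + 3(1.008) = 106.874 g/mol.
n(Fe) = 119.59 / 55.85 = 2.1413 mol.
Step 1 (Fe:FeCl3 = 2:2): theoretical n(FeCl3) = 2.1413 mol; at 85.07% yield, n(FeCl3) = 1.8216 mol.
Step 2 (FeCl3:Fe(OH)3 = 1:1): theoretical n(Fe(OH)3) = 1.8216 mol, so theoretical mass = 1.8216 × 106.874 = 194.68 g.
At 59.20% yield, actual mass of Fe(OH)3 = 194.68 × 0.5920 = 115.25 g.

115.3 g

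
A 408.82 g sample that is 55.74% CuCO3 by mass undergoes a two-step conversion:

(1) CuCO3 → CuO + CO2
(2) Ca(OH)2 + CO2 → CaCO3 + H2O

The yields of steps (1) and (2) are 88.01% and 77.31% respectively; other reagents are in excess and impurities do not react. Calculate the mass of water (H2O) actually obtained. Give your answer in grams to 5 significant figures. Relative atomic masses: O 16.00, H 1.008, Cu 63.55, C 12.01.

22.607 g

Pure CuCO3 = 408.82 × 0.5574 = 227.876 g.
M(CuCO3) = 63.55 + 12.01 + 3(16.00) = 123.56 g/mol.
M(H2O) = 2(1.008) + 16.00 = 18.016 g/mol.
n(CuCO3) = 227.876 / 123.56 = 1.84426 mol.
Step 1 (CuCO3:CO2 = 1:1): theoretical n(CO2) = 1.84426 mol; at 88.01% yield, n(CO2) = 1.62313 mol.
Step 2 (CO2:H2O = 1:1): theoretical n(H2O) = 1.62313 mol, so theoretical mass = 1.62313 × 18.016 = 29.2423 g.
At 77.31% yield, actual mass of H2O = 29.2423 × 0.7731 = 22.6072 g.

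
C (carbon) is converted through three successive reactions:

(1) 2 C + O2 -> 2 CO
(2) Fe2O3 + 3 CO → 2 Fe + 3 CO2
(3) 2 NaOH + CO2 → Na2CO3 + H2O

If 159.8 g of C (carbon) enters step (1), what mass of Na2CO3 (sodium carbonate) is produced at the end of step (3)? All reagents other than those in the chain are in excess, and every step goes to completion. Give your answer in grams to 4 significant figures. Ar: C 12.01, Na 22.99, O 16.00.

1410 g

M(C) = 12.01 g/mol.
M(Na2CO3) = 2(22.99) + 12.01 + 3(16.00) = 105.99 g/mol.
n(C) = 159.8 / 12.01 = 13.306 mol.
Reaction (1): C→CO ratio 2:2 ⇒ n(CO) = 13.306 mol.
Reaction (2): CO→CO2 ratio 3:3 ⇒ n(CO2) = 13.306 mol.
Reaction (3): CO2→Na2CO3 ratio 1:1 ⇒ n(Na2CO3) = 13.306 mol.
Mass of Na2CO3 = 13.306 × 105.99 = 1410.3 g.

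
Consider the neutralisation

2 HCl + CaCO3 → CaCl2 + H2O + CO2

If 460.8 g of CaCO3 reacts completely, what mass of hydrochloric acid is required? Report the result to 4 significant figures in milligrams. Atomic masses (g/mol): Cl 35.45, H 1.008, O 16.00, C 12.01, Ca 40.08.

M(CaCO3) = 40.08 + 12.01 + 3(16.00) = 100.09 g/mol.
M(HCl) = 1.008 + 35.45 = 36.458 g/mol.
n(CaCO3) = 460.80 g / 100.09 g/mol = 4.6039 mol.
From the equation the CaCO3:HCl mole ratio is 1:2, so n(HCl) = 4.6039 × 2/1 = 9.2077 mol.
Mass of HCl = 9.2077 mol × 36.458 g/mol = 335.69 g.
Converting to mg: 335.69 g = 335700 mg.

335700 mg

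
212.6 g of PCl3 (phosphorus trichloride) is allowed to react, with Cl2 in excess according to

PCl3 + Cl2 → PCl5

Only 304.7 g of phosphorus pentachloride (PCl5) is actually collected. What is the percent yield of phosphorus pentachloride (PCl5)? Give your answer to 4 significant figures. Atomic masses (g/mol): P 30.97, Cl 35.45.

94.52 %

M(PCl3) = 30.97 + 3(35.45) = 137.32 g/mol.
M(PCl5) = 30.97 + 5(35.45) = 208.22 g/mol.
n(PCl3) = 212.60 g / 137.32 g/mol = 1.5482 mol.
From the equation the PCl3:PCl5 mole ratio is 1:1, so n(PCl5) = 1.5482 × 1/1 = 1.5482 mol.
Mass of PCl5 = 1.5482 mol × 208.22 g/mol = 322.37 g.
This is the theoretical yield. Percent yield = 304.7 g / 322.37 g × 100% = 94.519%.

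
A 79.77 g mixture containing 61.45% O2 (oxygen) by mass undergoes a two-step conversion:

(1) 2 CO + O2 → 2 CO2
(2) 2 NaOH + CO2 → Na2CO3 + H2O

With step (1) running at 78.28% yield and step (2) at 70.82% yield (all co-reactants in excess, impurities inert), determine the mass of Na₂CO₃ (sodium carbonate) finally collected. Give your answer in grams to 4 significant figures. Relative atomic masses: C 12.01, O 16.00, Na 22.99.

Pure O2 = 79.77 × 0.6145 = 49.019 g.
M(O2) = 2(16.00) = 32.00 g/mol.
M(Na2CO3) = 2(22.99) + 12.01 + 3(16.00) = 105.99 g/mol.
n(O2) = 49.019 / 32.00 = 1.5318 mol.
Step 1 (O2:CO2 = 1:2): theoretical n(CO2) = 3.0637 mol; at 78.28% yield, n(CO2) = 2.3982 mol.
Step 2 (CO2:Na2CO3 = 1:1): theoretical n(Na2CO3) = 2.3982 mol, so theoretical mass = 2.3982 × 105.99 = 254.19 g.
At 70.82% yield, actual mass of Na2CO3 = 254.19 × 0.7082 = 180.02 g.

180.0 g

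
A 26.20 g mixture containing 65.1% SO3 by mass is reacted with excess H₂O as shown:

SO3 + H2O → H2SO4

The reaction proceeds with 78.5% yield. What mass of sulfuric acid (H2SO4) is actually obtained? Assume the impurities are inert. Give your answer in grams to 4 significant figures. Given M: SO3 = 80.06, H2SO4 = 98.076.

16.40 g

Pure SO3 available = 26.20 g × 0.651 = 17.056 g.
n(SO3) = 17.056 g / 80.06 g/mol = 0.21304 mol.
From the equation the SO3:H2SO4 mole ratio is 1:1, so n(H2SO4) = 0.21304 × 1/1 = 0.21304 mol.
Mass of H2SO4 = 0.21304 mol × 98.076 g/mol = 20.894 g.
Actual mass collected = 20.894 g × 0.785 = 16.402 g.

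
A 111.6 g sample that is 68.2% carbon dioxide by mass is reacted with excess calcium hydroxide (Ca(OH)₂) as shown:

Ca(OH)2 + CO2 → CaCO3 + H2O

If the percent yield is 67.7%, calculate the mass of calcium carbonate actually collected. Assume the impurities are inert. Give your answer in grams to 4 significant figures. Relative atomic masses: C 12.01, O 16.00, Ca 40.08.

Pure CO2 available = 111.6 g × 0.682 = 76.111 g.
M(CO2) = 12.01 + 2(16.00) = 44.01 g/mol.
M(CaCO3) = 40.08 + 12.01 + 3(16.00) = 100.09 g/mol.
n(CO2) = 76.111 g / 44.01 g/mol = 1.7294 mol.
From the equation the CO2:CaCO3 mole ratio is 1:1, so n(CaCO3) = 1.7294 × 1/1 = 1.7294 mol.
Mass of CaCO3 = 1.7294 mol × 100.09 g/mol = 173.10 g.
Actual mass collected = 173.10 g × 0.677 = 117.19 g.

117.2 g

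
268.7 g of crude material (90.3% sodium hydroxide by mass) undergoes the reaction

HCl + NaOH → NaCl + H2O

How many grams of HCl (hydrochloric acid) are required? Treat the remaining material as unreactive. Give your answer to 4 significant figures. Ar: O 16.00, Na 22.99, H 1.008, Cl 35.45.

Mass of pure NaOH = 268.7 g × 0.903 = 242.64 g.
M(NaOH) = 22.99 + 16.00 + 1.008 = 39.998 g/mol.
M(HCl) = 1.008 + 35.45 = 36.458 g/mol.
n(NaOH) = 242.64 g / 39.998 g/mol = 6.0662 mol.
From the equation the NaOH:HCl mole ratio is 1:1, so n(HCl) = 6.0662 × 1/1 = 6.0662 mol.
Mass of HCl = 6.0662 mol × 36.458 g/mol = 221.16 g.

221.2 g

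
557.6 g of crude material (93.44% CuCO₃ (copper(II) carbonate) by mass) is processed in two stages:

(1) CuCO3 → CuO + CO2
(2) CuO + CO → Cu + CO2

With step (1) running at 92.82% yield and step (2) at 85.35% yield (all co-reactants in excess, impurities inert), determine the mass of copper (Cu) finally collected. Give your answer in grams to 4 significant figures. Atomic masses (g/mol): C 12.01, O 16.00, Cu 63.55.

Pure CuCO3 = 557.6 × 0.9344 = 521.02 g.
M(CuCO3) = 63.55 + 12.01 + 3(16.00) = 123.56 g/mol.
M(Cu) = 63.55 g/mol.
n(CuCO3) = 521.02 / 123.56 = 4.2167 mol.
Step 1 (CuCO3:CuO = 1:1): theoretical n(CuO) = 4.2167 mol; at 92.82% yield, n(CuO) = 3.9140 mol.
Step 2 (CuO:Cu = 1:1): theoretical n(Cu) = 3.9140 mol, so theoretical mass = 3.9140 × 63.55 = 248.73 g.
At 85.35% yield, actual mass of Cu = 248.73 × 0.8535 = 212.29 g.

212.3 g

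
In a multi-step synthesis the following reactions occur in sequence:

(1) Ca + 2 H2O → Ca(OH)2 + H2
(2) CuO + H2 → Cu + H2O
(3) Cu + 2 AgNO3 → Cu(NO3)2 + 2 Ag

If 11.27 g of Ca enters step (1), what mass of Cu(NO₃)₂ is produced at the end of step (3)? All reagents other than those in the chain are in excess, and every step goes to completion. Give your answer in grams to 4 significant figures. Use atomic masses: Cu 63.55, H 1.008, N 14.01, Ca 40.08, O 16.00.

M(Ca) = 40.08 g/mol.
M(Cu(NO3)2) = 63.55 + 2(14.01) + 6(16.00) = 187.57 g/mol.
n(Ca) = 11.27 / 40.08 = 0.28119 mol.
Reaction (1): Ca→H2 ratio 1:1 ⇒ n(H2) = 0.28119 mol.
Reaction (2): H2→Cu ratio 1:1 ⇒ n(Cu) = 0.28119 mol.
Reaction (3): Cu→Cu(NO3)2 ratio 1:1 ⇒ n(Cu(NO3)2) = 0.28119 mol.
Mass of Cu(NO3)2 = 0.28119 × 187.57 = 52.742 g.

52.74 g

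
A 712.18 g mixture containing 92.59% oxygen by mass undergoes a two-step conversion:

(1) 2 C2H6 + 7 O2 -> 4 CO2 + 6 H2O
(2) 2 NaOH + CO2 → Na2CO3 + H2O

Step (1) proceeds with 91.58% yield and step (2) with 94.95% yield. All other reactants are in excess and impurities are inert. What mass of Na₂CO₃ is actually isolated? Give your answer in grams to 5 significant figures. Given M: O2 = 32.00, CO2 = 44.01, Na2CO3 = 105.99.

1085.2 g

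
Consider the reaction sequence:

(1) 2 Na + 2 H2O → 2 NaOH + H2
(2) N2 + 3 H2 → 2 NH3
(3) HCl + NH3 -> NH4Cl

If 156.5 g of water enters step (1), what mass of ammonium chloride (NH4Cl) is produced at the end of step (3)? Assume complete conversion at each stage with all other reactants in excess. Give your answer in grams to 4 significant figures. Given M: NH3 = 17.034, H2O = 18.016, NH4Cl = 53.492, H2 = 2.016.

154.9 g

n(H2O) = 156.5 / 18.016 = 8.6867 mol.
Reaction (1): H2O→H2 ratio 2:1 ⇒ n(H2) = 4.3434 mol.
Reaction (2): H2→NH3 ratio 3:2 ⇒ n(NH3) = 2.8956 mol.
Reaction (3): NH3→NH4Cl ratio 1:1 ⇒ n(NH4Cl) = 2.8956 mol.
Mass of NH4Cl = 2.8956 × 53.492 = 154.89 g.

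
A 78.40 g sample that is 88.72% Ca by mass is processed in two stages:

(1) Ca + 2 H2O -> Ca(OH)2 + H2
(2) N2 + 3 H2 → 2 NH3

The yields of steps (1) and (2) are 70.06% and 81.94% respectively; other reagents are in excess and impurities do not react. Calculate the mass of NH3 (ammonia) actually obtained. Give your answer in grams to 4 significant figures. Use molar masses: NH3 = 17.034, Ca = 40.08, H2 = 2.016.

Pure Ca = 78.40 × 0.8872 = 69.556 g.
n(Ca) = 69.556 / 40.08 = 1.7354 mol.
Step 1 (Ca:H2 = 1:1): theoretical n(H2) = 1.7354 mol; at 70.06% yield, n(H2) = 1.2159 mol.
Step 2 (H2:NH3 = 3:2): theoretical n(NH3) = 0.81057 mol, so theoretical mass = 0.81057 × 17.034 = 13.807 g.
At 81.94% yield, actual mass of NH3 = 13.807 × 0.8194 = 11.314 g.

11.31 g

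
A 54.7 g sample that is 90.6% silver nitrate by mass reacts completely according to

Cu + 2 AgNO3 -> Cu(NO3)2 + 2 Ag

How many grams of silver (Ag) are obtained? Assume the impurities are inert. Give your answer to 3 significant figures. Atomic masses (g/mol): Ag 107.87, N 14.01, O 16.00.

Mass of pure AgNO3 = 54.7 g × 0.906 = 49.56 g.
M(AgNO3) = 107.87 + 14.01 + 3(16.00) = 169.88 g/mol.
M(Ag) = 107.87 g/mol.
n(AgNO3) = 49.56 g / 169.88 g/mol = 0.2917 mol.
From the equation the AgNO3:Ag mole ratio is 2:2, so n(Ag) = 0.2917 × 2/2 = 0.2917 mol.
Mass of Ag = 0.2917 mol × 107.87 g/mol = 31.47 g.

31.5 g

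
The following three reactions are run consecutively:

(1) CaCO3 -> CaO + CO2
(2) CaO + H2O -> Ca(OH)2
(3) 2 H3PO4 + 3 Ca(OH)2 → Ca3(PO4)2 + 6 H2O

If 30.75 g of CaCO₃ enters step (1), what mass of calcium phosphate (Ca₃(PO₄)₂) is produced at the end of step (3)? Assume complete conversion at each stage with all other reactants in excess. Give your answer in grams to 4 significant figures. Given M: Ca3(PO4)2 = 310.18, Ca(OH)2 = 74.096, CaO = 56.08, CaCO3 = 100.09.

31.76 g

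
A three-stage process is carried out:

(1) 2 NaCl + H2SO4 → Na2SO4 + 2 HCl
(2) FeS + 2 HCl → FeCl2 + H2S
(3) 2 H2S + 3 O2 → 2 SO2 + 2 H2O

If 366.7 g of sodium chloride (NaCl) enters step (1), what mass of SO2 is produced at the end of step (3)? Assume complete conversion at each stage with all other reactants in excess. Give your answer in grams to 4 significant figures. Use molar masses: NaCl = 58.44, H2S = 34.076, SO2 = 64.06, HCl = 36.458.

201.0 g

n(NaCl) = 366.7 / 58.44 = 6.2748 mol.
Reaction (1): NaCl→HCl ratio 2:2 ⇒ n(HCl) = 6.2748 mol.
Reaction (2): HCl→H2S ratio 2:1 ⇒ n(H2S) = 3.1374 mol.
Reaction (3): H2S→SO2 ratio 2:2 ⇒ n(SO2) = 3.1374 mol.
Mass of SO2 = 3.1374 × 64.06 = 200.98 g.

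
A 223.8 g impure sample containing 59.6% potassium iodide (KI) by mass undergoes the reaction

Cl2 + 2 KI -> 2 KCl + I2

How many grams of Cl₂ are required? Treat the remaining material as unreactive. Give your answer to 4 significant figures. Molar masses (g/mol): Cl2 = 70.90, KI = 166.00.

28.48 g

Mass of pure KI = 223.8 g × 0.596 = 133.38 g.
n(KI) = 133.38 g / 166.00 g/mol = 0.80352 mol.
From the equation the KI:Cl2 mole ratio is 2:1, so n(Cl2) = 0.80352 × 1/2 = 0.40176 mol.
Mass of Cl2 = 0.40176 mol × 70.90 g/mol = 28.485 g.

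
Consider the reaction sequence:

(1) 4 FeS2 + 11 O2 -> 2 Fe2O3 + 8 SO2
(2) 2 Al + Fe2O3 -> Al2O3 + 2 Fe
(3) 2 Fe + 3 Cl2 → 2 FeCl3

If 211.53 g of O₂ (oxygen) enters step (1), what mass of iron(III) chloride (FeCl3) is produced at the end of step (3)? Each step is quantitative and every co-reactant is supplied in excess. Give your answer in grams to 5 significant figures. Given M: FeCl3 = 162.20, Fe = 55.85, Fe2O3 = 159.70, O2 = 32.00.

n(O2) = 211.53 / 32.00 = 6.61031 mol.
Reaction (1): O2→Fe2O3 ratio 11:2 ⇒ n(Fe2O3) = 1.20188 mol.
Reaction (2): Fe2O3→Fe ratio 1:2 ⇒ n(Fe) = 2.40375 mol.
Reaction (3): Fe→FeCl3 ratio 2:2 ⇒ n(FeCl3) = 2.40375 mol.
Mass of FeCl3 = 2.40375 × 162.20 = 389.888 g.

389.89 g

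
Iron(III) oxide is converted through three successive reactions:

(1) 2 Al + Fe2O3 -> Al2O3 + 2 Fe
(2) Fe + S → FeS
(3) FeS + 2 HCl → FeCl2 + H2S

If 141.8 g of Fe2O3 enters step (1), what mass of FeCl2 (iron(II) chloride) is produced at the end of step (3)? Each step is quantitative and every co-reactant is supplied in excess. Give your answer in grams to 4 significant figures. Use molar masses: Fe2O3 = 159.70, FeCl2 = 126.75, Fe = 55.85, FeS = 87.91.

225.1 g

n(Fe2O3) = 141.8 / 159.70 = 0.88791 mol.
Reaction (1): Fe2O3→Fe ratio 1:2 ⇒ n(Fe) = 1.7758 mol.
Reaction (2): Fe→FeS ratio 1:1 ⇒ n(FeS) = 1.7758 mol.
Reaction (3): FeS→FeCl2 ratio 1:1 ⇒ n(FeCl2) = 1.7758 mol.
Mass of FeCl2 = 1.7758 × 126.75 = 225.09 g.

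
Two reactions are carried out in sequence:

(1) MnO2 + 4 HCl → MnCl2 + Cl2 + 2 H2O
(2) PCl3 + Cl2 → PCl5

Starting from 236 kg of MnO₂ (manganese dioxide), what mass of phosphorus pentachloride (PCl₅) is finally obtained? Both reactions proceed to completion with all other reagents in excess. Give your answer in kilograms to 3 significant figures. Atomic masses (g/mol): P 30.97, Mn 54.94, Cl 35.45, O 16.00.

M(MnO2) = 54.94 + 2(16.00) = 86.94 g/mol.
M(PCl5) = 30.97 + 5(35.45) = 208.22 g/mol.
236 kg = 236000 g.
n(MnO2) = 236000 / 86.94 = 2715 mol.
Step 1 gives a 1:1 ratio of MnO2 to Cl2, so n(Cl2) = 2715 mol.
In step 2 the Cl2:PCl5 ratio is 1:1, so n(PCl5) = 2715 mol.
Mass of PCl5 = 2715 × 208.22 = 565200 g = 565 kg.

565 kg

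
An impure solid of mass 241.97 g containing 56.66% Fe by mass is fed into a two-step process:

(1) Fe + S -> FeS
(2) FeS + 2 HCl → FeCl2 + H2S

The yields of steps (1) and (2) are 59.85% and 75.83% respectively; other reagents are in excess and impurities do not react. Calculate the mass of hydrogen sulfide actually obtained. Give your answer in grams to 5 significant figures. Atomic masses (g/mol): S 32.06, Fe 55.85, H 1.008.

37.964 g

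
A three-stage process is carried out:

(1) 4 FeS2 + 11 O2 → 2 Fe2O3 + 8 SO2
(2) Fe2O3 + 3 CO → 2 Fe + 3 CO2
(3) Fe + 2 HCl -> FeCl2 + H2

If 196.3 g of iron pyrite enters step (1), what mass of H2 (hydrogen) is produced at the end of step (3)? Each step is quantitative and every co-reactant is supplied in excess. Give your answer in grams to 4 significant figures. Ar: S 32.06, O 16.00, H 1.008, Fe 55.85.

3.299 g

M(FeS2) = 55.85 + 2(32.06) = 119.97 g/mol.
M(H2) = 2(1.008) = 2.016 g/mol.
n(FeS2) = 196.3 / 119.97 = 1.6362 mol.
Reaction (1): FeS2→Fe2O3 ratio 4:2 ⇒ n(Fe2O3) = 0.81812 mol.
Reaction (2): Fe2O3→Fe ratio 1:2 ⇒ n(Fe) = 1.6362 mol.
Reaction (3): Fe→H2 ratio 1:1 ⇒ n(H2) = 1.6362 mol.
Mass of H2 = 1.6362 × 2.016 = 3.2987 g.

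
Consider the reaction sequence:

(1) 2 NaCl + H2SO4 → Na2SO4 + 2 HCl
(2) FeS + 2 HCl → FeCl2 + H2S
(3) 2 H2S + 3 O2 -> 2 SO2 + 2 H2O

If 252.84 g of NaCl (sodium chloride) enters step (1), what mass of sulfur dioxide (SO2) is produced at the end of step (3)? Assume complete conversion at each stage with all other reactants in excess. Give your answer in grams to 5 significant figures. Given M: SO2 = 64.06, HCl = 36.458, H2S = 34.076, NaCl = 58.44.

138.58 g

n(NaCl) = 252.84 / 58.44 = 4.32649 mol.
Reaction (1): NaCl→HCl ratio 2:2 ⇒ n(HCl) = 4.32649 mol.
Reaction (2): HCl→H2S ratio 2:1 ⇒ n(H2S) = 2.16324 mol.
Reaction (3): H2S→SO2 ratio 2:2 ⇒ n(SO2) = 2.16324 mol.
Mass of SO2 = 2.16324 × 64.06 = 138.577 g.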